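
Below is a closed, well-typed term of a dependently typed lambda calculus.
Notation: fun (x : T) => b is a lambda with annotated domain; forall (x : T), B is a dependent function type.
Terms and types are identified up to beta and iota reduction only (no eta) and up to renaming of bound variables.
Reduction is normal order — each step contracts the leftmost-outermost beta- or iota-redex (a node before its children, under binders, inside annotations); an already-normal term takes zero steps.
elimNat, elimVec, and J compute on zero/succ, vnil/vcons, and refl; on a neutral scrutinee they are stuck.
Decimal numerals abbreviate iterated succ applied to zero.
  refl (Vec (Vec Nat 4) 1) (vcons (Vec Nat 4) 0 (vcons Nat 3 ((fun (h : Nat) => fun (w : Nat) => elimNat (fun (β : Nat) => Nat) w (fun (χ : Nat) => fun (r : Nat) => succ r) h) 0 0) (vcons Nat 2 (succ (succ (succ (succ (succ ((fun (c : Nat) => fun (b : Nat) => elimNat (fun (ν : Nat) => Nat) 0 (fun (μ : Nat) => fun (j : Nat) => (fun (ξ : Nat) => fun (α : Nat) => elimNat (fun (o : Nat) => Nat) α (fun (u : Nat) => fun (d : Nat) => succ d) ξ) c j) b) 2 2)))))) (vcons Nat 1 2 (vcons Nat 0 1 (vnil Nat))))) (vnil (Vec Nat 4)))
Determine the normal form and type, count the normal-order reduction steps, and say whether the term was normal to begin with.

normal form:
  refl (Vec (Vec Nat 4) 1) (vcons (Vec Nat 4) 0 (vcons Nat 3 0 (vcons Nat 2 9 (vcons Nat 1 2 (vcons Nat 0 1 (vnil Nat))))) (vnil (Vec Nat 4)))
type:
  Eq (Vec (Vec Nat 4) 1) (vcons (Vec Nat 4) 0 (vcons Nat 3 0 (vcons Nat 2 9 (vcons Nat 1 2 (vcons Nat 0 1 (vnil Nat))))) (vnil (Vec Nat 4))) (vcons (Vec Nat 4) 0 (vcons Nat 3 0 (vcons Nat 2 9 (vcons Nat 1 2 (vcons Nat 0 1 (vnil Nat))))) (vnil (Vec Nat 4)))
normal-order step count: 30
term was already normal: no
first redex: a beta-redex


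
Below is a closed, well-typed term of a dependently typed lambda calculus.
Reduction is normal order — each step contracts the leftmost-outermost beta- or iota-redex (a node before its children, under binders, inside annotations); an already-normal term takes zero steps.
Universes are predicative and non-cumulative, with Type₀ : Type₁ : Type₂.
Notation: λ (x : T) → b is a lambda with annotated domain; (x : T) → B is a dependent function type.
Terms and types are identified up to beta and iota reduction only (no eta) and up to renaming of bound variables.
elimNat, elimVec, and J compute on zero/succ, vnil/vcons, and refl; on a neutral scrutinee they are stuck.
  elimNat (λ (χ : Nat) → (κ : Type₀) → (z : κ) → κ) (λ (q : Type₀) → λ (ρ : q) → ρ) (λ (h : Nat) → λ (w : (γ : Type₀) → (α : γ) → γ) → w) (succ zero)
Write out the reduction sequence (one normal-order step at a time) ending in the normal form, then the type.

normal-order reduction sequence:
  elimNat (λ (χ : Nat) → (κ : Type₀) → (z : κ) → κ) (λ (q : Type₀) → λ (ρ : q) → ρ) (λ (h : Nat) → λ (w : (γ : Type₀) → (α : γ) → γ) → w) (succ zero)
  ~> (λ (χ : Nat) → λ (κ : (z : Type₀) → (q : z) → z) → κ) zero (elimNat (λ (ρ : Nat) → (h : Type₀) → (w : h) → h) (λ (γ : Type₀) → λ (α : γ) → α) (λ (k : Nat) → λ (s : (o : Type₀) → (t : o) → o) → s) zero)
  ~> (λ (χ : (κ : Type₀) → (z : κ) → κ) → χ) (elimNat (λ (q : Nat) → (ρ : Type₀) → (h : ρ) → ρ) (λ (w : Type₀) → λ (γ : w) → γ) (λ (α : Nat) → λ (k : (s : Type₀) → (o : s) → s) → k) zero)
  ~> elimNat (λ (χ : Nat) → (κ : Type₀) → (z : κ) → κ) (λ (q : Type₀) → λ (ρ : q) → ρ) (λ (h : Nat) → λ (w : (γ : Type₀) → (α : γ) → γ) → w) zero
  ~> λ (χ : Type₀) → λ (κ : χ) → κ
type:
  (χ : Type₀) → (κ : χ) → χ


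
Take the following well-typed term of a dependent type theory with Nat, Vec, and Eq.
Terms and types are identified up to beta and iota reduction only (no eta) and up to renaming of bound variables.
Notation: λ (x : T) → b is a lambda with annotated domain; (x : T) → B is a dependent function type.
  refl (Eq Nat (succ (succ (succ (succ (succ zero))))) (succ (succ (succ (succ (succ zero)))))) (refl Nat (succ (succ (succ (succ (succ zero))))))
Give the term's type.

type:
  Eq (Eq Nat (succ (succ (succ (succ (succ zero))))) (succ (succ (succ (succ (succ zero)))))) (refl Nat (succ (succ (succ (succ (succ zero)))))) (refl Nat (succ (succ (succ (succ (succ zero))))))


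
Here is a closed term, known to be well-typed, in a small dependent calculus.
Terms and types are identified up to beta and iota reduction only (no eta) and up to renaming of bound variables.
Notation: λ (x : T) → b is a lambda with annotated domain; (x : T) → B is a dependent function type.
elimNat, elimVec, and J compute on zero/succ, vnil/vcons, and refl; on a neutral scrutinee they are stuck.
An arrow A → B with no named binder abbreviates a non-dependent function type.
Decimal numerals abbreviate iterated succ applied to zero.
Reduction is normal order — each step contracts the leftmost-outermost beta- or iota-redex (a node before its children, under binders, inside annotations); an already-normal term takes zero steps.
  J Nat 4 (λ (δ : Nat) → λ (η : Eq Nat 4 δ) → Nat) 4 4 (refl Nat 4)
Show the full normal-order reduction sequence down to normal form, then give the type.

normal-order reduction sequence:
  J Nat 4 (λ (δ : Nat) → λ (η : Eq Nat 4 δ) → Nat) 4 4 (refl Nat 4)
  ~> 4
type:
  Nat


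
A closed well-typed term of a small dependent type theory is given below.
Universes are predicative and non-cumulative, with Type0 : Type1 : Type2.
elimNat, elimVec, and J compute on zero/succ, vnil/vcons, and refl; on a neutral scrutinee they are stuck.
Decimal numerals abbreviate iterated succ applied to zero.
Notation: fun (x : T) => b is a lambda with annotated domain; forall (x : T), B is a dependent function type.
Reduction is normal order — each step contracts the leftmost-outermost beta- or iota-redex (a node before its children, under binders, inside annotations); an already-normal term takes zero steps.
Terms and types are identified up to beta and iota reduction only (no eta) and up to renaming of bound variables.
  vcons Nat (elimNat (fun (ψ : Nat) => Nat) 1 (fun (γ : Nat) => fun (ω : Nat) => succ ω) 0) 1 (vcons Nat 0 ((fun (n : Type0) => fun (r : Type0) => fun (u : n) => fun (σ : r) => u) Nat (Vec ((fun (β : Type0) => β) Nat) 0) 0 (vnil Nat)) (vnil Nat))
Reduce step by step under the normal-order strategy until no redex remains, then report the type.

normal-order reduction sequence:
  vcons Nat (elimNat (fun (ψ : Nat) => Nat) 1 (fun (γ : Nat) => fun (ω : Nat) => succ ω) 0) 1 (vcons Nat 0 ((fun (n : Type0) => fun (r : Type0) => fun (u : n) => fun (σ : r) => u) Nat (Vec ((fun (β : Type0) => β) Nat) 0) 0 (vnil Nat)) (vnil Nat))
  ~> vcons Nat 1 1 (vcons Nat 0 ((fun (ψ : Type0) => fun (γ : Type0) => fun (ω : ψ) => fun (n : γ) => ω) Nat (Vec ((fun (r : Type0) => r) Nat) 0) 0 (vnil Nat)) (vnil Nat))
  ~> vcons Nat 1 1 (vcons Nat 0 ((fun (ψ : Type0) => fun (γ : Nat) => fun (ω : ψ) => γ) (Vec ((fun (n : Type0) => n) Nat) 0) 0 (vnil Nat)) (vnil Nat))
  ~> vcons Nat 1 1 (vcons Nat 0 ((fun (ψ : Nat) => fun (γ : Vec ((fun (ω : Type0) => ω) Nat) 0) => ψ) 0 (vnil Nat)) (vnil Nat))
  ~> vcons Nat 1 1 (vcons Nat 0 ((fun (ψ : Vec ((fun (γ : Type0) => γ) Nat) 0) => 0) (vnil Nat)) (vnil Nat))
  ~> vcons Nat 1 1 (vcons Nat 0 0 (vnil Nat))
type:
  Vec Nat 2


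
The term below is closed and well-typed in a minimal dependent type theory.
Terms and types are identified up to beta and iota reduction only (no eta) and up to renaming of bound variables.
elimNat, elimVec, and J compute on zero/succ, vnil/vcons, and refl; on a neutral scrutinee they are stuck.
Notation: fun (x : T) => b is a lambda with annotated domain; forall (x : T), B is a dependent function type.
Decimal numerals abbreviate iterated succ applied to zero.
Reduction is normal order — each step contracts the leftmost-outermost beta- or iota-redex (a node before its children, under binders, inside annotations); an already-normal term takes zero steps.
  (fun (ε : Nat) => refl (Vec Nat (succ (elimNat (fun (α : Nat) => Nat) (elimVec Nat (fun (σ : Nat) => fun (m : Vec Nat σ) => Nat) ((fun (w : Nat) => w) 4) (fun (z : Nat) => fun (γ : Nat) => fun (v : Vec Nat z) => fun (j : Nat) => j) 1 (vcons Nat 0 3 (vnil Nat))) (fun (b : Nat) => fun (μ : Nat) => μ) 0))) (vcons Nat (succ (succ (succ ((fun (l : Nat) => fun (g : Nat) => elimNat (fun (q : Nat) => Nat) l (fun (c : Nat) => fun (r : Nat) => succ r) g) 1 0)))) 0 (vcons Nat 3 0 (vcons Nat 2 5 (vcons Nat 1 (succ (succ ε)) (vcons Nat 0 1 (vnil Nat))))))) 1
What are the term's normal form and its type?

resulting normal form:
  refl (Vec Nat 5) (vcons Nat 4 0 (vcons Nat 3 0 (vcons Nat 2 5 (vcons Nat 1 3 (vcons Nat 0 1 (vnil Nat))))))
the term's type:
  Eq (Vec Nat 5) (vcons Nat 4 0 (vcons Nat 3 0 (vcons Nat 2 5 (vcons Nat 1 3 (vcons Nat 0 1 (vnil Nat)))))) (vcons Nat 4 0 (vcons Nat 3 0 (vcons Nat 2 5 (vcons Nat 1 3 (vcons Nat 0 1 (vnil Nat))))))
observation: the leftmost-outermost redex is a beta-redex, and normalization takes 12 steps.


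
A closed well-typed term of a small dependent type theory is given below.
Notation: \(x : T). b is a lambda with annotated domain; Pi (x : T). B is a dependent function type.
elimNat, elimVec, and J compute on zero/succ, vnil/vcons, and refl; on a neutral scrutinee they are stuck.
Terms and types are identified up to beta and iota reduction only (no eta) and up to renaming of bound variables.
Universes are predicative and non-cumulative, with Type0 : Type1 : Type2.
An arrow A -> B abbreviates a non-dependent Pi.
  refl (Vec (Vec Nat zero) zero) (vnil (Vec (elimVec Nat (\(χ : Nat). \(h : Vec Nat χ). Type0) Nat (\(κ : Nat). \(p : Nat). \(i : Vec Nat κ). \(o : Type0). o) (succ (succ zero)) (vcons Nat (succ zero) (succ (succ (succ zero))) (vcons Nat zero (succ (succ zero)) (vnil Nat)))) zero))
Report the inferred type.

type:
  Eq (Vec (Vec Nat zero) zero) (vnil (Vec Nat zero)) (vnil (Vec Nat zero))


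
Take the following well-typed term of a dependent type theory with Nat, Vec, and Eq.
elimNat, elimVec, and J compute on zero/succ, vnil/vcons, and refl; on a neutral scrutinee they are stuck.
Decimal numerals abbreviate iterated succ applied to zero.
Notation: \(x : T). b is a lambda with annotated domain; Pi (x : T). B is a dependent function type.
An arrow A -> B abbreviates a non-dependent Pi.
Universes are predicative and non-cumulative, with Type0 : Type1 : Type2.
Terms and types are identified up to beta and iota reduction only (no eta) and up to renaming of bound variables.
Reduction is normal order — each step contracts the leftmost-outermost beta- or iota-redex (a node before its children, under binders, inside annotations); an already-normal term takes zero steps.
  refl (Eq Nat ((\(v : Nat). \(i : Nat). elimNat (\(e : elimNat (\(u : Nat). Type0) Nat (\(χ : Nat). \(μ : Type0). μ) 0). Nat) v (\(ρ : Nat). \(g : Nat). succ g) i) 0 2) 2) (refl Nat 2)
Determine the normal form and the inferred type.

resulting normal form:
  refl (Eq Nat 2 2) (refl Nat 2)
the term's type:
  Eq (Eq Nat 2 2) (refl Nat 2) (refl Nat 2)


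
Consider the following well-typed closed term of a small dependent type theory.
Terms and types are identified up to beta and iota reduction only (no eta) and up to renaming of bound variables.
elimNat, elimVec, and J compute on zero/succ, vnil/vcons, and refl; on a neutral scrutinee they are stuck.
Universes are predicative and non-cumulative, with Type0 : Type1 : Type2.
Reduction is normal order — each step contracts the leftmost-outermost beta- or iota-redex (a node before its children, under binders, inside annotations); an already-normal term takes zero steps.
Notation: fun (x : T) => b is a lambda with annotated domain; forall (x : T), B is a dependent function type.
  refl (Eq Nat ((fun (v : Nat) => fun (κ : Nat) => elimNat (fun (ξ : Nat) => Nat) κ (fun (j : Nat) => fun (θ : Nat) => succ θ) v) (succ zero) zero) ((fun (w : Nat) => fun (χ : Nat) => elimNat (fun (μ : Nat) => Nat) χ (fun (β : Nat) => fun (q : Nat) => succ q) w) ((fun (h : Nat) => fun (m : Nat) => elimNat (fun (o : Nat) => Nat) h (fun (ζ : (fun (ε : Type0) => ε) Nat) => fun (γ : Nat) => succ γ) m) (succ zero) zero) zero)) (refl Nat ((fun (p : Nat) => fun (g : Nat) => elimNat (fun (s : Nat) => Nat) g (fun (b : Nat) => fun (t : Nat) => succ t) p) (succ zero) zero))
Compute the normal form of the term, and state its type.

reduced normal form:
  refl (Eq Nat (succ zero) (succ zero)) (refl Nat (succ zero))
inferred type:
  Eq (Eq Nat (succ zero) (succ zero)) (refl Nat (succ zero)) (refl Nat (succ zero))


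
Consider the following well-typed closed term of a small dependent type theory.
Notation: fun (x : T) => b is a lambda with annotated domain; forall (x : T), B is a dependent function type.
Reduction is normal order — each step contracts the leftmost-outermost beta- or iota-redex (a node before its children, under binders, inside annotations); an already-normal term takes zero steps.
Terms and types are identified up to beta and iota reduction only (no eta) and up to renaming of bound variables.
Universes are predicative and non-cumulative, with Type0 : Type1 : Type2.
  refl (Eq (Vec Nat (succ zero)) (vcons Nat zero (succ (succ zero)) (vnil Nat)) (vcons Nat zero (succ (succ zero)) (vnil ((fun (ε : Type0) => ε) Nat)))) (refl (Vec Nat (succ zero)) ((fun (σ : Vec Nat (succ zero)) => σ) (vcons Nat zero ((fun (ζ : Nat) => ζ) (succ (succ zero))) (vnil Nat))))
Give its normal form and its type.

normal form:
  refl (Eq (Vec Nat (succ zero)) (vcons Nat zero (succ (succ zero)) (vnil Nat)) (vcons Nat zero (succ (succ zero)) (vnil Nat))) (refl (Vec Nat (succ zero)) (vcons Nat zero (succ (succ zero)) (vnil Nat)))
type:
  Eq (Eq (Vec Nat (succ zero)) (vcons Nat zero (succ (succ zero)) (vnil Nat)) (vcons Nat zero (succ (succ zero)) (vnil Nat))) (refl (Vec Nat (succ zero)) (vcons Nat zero (succ (succ zero)) (vnil Nat))) (refl (Vec Nat (succ zero)) (vcons Nat zero (succ (succ zero)) (vnil Nat)))


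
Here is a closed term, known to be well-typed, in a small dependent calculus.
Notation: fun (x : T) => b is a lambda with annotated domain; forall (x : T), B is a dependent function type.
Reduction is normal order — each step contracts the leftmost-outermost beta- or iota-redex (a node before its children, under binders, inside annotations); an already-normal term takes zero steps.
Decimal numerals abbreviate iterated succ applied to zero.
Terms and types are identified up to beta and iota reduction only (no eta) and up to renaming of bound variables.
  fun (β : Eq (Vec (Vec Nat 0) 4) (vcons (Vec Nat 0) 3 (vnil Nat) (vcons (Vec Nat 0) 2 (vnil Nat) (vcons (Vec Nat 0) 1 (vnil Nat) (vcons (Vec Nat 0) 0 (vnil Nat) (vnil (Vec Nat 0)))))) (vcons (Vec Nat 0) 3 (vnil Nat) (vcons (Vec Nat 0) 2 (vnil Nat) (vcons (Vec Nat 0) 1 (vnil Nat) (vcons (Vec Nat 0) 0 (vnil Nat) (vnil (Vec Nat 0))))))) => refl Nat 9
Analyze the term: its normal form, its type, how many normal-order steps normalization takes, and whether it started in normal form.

resulting normal form:
  fun (β : Eq (Vec (Vec Nat 0) 4) (vcons (Vec Nat 0) 3 (vnil Nat) (vcons (Vec Nat 0) 2 (vnil Nat) (vcons (Vec Nat 0) 1 (vnil Nat) (vcons (Vec Nat 0) 0 (vnil Nat) (vnil (Vec Nat 0)))))) (vcons (Vec Nat 0) 3 (vnil Nat) (vcons (Vec Nat 0) 2 (vnil Nat) (vcons (Vec Nat 0) 1 (vnil Nat) (vcons (Vec Nat 0) 0 (vnil Nat) (vnil (Vec Nat 0))))))) => refl Nat 9
type:
  forall (β : Eq (Vec (Vec Nat 0) 4) (vcons (Vec Nat 0) 3 (vnil Nat) (vcons (Vec Nat 0) 2 (vnil Nat) (vcons (Vec Nat 0) 1 (vnil Nat) (vcons (Vec Nat 0) 0 (vnil Nat) (vnil (Vec Nat 0)))))) (vcons (Vec Nat 0) 3 (vnil Nat) (vcons (Vec Nat 0) 2 (vnil Nat) (vcons (Vec Nat 0) 1 (vnil Nat) (vcons (Vec Nat 0) 0 (vnil Nat) (vnil (Vec Nat 0))))))), Eq Nat 9 9
normal-order step count: 0
started in normal form: yes


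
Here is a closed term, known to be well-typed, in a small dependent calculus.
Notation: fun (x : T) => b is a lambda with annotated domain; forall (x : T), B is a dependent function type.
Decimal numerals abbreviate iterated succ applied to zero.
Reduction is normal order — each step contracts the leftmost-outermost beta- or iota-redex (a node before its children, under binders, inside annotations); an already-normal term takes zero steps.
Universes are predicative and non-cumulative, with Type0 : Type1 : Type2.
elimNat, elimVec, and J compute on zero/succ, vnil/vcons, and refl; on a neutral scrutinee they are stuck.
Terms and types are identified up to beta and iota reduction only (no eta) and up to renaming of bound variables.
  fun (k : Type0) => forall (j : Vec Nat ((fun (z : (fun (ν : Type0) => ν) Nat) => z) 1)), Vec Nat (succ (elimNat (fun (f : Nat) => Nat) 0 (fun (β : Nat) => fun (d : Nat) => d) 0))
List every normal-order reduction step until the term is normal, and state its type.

normal-order reduction:
  fun (k : Type0) => forall (j : Vec Nat ((fun (z : (fun (ν : Type0) => ν) Nat) => z) 1)), Vec Nat (succ (elimNat (fun (f : Nat) => Nat) 0 (fun (β : Nat) => fun (d : Nat) => d) 0))
  ~> fun (k : Type0) => forall (j : Vec Nat 1), Vec Nat (succ (elimNat (fun (z : Nat) => Nat) 0 (fun (ν : Nat) => fun (f : Nat) => f) 0))
  ~> fun (k : Type0) => forall (j : Vec Nat 1), Vec Nat 1
inferred type:
  forall (k : Type0), Type0


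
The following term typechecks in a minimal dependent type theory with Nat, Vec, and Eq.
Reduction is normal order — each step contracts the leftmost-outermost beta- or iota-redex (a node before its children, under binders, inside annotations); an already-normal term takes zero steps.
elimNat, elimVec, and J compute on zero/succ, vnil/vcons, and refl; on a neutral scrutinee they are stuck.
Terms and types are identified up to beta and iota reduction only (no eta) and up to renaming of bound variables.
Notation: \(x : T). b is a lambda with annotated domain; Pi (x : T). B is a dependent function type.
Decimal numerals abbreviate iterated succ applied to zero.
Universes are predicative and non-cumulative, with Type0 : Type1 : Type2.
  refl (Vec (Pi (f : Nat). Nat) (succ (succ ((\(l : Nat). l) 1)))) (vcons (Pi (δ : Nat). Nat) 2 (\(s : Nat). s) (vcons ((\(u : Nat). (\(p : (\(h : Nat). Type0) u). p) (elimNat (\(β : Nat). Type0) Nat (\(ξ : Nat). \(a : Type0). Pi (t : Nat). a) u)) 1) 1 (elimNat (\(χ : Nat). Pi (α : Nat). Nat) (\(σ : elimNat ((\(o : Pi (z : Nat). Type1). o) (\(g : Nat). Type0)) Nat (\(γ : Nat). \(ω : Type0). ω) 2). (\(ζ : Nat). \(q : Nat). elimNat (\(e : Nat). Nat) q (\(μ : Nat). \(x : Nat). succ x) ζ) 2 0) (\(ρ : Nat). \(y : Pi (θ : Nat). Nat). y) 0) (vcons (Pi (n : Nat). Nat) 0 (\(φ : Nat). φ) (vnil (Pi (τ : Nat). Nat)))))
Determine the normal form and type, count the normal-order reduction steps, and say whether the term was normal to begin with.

normal form:
  refl (Vec (Pi (f : Nat). Nat) 3) (vcons (Pi (l : Nat). Nat) 2 (\(δ : Nat). δ) (vcons (Pi (s : Nat). Nat) 1 (\(u : Nat). 2) (vcons (Pi (p : Nat). Nat) 0 (\(h : Nat). h) (vnil (Pi (β : Nat). Nat)))))
the term's type:
  Eq (Vec (Pi (f : Nat). Nat) 3) (vcons (Pi (l : Nat). Nat) 2 (\(δ : Nat). δ) (vcons (Pi (s : Nat). Nat) 1 (\(u : Nat). 2) (vcons (Pi (p : Nat). Nat) 0 (\(h : Nat). h) (vnil (Pi (β : Nat). Nat))))) (vcons (Pi (ξ : Nat). Nat) 2 (\(a : Nat). a) (vcons (Pi (t : Nat). Nat) 1 (\(χ : Nat). 2) (vcons (Pi (α : Nat). Nat) 0 (\(σ : Nat). σ) (vnil (Pi (o : Nat). Nat)))))
normal-order step count: 24
already normal: no
first redex: a beta-redex


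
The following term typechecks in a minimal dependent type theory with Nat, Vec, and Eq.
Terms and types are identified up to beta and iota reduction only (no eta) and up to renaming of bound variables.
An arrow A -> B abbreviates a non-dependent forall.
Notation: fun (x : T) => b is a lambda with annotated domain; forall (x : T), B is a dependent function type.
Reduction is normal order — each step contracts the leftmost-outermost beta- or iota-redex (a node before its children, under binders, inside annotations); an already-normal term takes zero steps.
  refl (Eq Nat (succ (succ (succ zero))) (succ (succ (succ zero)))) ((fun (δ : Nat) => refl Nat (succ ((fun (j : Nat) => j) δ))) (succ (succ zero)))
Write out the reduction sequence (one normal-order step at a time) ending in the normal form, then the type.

normal-order reduction:
  refl (Eq Nat (succ (succ (succ zero))) (succ (succ (succ zero)))) ((fun (δ : Nat) => refl Nat (succ ((fun (j : Nat) => j) δ))) (succ (succ zero)))
  ~> refl (Eq Nat (succ (succ (succ zero))) (succ (succ (succ zero)))) (refl Nat (succ ((fun (δ : Nat) => δ) (succ (succ zero)))))
  ~> refl (Eq Nat (succ (succ (succ zero))) (succ (succ (succ zero)))) (refl Nat (succ (succ (succ zero))))
type:
  Eq (Eq Nat (succ (succ (succ zero))) (succ (succ (succ zero)))) (refl Nat (succ (succ (succ zero)))) (refl Nat (succ (succ (succ zero))))


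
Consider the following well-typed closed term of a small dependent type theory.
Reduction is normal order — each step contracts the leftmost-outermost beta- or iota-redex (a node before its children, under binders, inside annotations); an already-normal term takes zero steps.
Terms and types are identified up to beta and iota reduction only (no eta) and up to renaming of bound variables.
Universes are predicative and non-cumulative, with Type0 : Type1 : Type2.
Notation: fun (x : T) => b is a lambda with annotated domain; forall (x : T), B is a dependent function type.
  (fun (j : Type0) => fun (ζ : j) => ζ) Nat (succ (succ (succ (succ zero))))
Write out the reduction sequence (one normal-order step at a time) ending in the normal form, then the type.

normal-order reduction sequence:
  (fun (j : Type0) => fun (ζ : j) => ζ) Nat (succ (succ (succ (succ zero))))
  ~> (fun (j : Nat) => j) (succ (succ (succ (succ zero))))
  ~> succ (succ (succ (succ zero)))
type:
  Nat


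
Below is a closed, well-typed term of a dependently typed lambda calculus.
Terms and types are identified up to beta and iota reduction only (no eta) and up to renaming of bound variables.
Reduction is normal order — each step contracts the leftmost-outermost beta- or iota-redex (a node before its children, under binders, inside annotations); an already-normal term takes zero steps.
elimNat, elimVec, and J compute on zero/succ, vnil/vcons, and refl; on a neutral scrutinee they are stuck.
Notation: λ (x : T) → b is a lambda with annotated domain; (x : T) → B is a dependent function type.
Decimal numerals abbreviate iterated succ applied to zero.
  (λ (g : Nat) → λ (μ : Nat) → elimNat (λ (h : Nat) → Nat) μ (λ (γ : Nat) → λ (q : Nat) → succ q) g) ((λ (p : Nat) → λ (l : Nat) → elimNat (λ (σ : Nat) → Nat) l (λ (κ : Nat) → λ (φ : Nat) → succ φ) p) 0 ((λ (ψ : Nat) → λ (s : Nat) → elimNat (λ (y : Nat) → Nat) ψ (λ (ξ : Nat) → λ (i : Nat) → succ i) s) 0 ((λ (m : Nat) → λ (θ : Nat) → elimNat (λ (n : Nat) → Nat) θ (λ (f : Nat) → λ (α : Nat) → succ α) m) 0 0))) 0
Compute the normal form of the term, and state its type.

normal form:
  0
type:
  Nat
observation: the term reaches its normal form after 12 normal-order steps.


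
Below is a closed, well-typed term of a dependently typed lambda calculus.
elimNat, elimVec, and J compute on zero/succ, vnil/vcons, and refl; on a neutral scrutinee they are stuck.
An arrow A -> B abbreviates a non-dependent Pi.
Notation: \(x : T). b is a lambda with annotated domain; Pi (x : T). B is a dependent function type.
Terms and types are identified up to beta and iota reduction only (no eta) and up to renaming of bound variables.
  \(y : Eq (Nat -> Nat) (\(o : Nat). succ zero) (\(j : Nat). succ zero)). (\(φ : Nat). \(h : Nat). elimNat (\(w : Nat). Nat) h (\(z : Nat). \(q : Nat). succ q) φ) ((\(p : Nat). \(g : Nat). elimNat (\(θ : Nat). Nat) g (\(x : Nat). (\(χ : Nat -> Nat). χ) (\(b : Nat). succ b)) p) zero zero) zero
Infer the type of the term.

type:
  Eq (Nat -> Nat) (\(y : Nat). succ zero) (\(o : Nat). succ zero) -> Nat


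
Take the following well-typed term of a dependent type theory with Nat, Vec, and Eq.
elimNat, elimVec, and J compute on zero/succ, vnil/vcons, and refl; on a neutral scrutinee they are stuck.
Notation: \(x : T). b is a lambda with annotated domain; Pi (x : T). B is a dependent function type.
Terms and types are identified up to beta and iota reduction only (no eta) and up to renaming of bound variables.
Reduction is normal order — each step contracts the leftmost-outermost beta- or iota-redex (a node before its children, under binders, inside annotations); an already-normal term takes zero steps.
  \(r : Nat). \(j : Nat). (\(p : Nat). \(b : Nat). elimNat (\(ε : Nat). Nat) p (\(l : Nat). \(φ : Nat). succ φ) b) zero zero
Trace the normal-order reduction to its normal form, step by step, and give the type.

normal-order reduction:
  \(r : Nat). \(j : Nat). (\(p : Nat). \(b : Nat). elimNat (\(ε : Nat). Nat) p (\(l : Nat). \(φ : Nat). succ φ) b) zero zero
  ~> \(r : Nat). \(j : Nat). (\(p : Nat). elimNat (\(b : Nat). Nat) zero (\(ε : Nat). \(l : Nat). succ l) p) zero
  ~> \(r : Nat). \(j : Nat). elimNat (\(p : Nat). Nat) zero (\(b : Nat). \(ε : Nat). succ ε) zero
  ~> \(r : Nat). \(j : Nat). zero
the term's type:
  Pi (r : Nat). Pi (j : Nat). Nat


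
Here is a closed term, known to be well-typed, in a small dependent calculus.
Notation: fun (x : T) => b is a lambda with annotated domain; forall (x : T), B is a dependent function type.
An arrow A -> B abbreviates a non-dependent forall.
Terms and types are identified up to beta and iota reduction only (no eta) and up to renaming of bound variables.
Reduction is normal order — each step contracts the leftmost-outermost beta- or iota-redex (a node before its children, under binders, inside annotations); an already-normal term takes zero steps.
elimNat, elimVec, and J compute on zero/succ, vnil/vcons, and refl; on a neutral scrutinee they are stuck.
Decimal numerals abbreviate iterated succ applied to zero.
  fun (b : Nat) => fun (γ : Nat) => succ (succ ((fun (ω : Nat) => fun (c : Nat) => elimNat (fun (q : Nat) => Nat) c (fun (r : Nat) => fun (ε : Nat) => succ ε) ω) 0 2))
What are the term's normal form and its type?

normal form:
  fun (b : Nat) => fun (γ : Nat) => 4
inferred type:
  Nat -> Nat -> Nat
observation: 3 normal-order steps normalize the term, beginning with a beta-redex.


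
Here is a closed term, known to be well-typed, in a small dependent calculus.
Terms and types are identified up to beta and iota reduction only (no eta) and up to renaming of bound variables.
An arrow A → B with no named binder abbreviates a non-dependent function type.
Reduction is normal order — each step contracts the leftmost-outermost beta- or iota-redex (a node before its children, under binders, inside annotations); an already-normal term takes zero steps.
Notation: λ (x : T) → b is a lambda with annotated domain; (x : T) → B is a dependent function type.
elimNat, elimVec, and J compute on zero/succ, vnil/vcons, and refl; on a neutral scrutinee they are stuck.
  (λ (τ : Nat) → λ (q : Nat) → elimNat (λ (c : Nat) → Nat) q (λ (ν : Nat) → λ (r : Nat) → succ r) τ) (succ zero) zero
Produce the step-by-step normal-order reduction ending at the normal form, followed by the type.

normal-order reduction sequence:
  (λ (τ : Nat) → λ (q : Nat) → elimNat (λ (c : Nat) → Nat) q (λ (ν : Nat) → λ (r : Nat) → succ r) τ) (succ zero) zero
  ~> (λ (τ : Nat) → elimNat (λ (q : Nat) → Nat) τ (λ (c : Nat) → λ (ν : Nat) → succ ν) (succ zero)) zero
  ~> elimNat (λ (τ : Nat) → Nat) zero (λ (q : Nat) → λ (c : Nat) → succ c) (succ zero)
  ~> (λ (τ : Nat) → λ (q : Nat) → succ q) zero (elimNat (λ (c : Nat) → Nat) zero (λ (ν : Nat) → λ (r : Nat) → succ r) zero)
  ~> (λ (τ : Nat) → succ τ) (elimNat (λ (q : Nat) → Nat) zero (λ (c : Nat) → λ (ν : Nat) → succ ν) zero)
  ~> succ (elimNat (λ (τ : Nat) → Nat) zero (λ (q : Nat) → λ (c : Nat) → succ c) zero)
  ~> succ zero
inferred type:
  Nat


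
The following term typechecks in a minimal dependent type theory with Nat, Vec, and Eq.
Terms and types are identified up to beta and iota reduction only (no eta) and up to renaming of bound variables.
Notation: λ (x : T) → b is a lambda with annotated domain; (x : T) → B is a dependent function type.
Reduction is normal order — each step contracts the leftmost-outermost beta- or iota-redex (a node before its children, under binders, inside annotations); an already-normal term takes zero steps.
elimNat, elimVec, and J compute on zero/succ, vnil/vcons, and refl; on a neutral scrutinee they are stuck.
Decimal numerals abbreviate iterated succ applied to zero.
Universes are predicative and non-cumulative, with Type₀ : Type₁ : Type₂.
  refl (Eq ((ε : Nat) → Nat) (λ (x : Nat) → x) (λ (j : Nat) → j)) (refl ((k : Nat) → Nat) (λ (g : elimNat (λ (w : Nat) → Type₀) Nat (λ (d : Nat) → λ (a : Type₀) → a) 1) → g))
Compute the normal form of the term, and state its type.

reduced normal form:
  refl (Eq ((ε : Nat) → Nat) (λ (x : Nat) → x) (λ (j : Nat) → j)) (refl ((k : Nat) → Nat) (λ (g : Nat) → g))
the term's type:
  Eq (Eq ((ε : Nat) → Nat) (λ (x : Nat) → x) (λ (j : Nat) → j)) (refl ((k : Nat) → Nat) (λ (g : Nat) → g)) (refl ((w : Nat) → Nat) (λ (d : Nat) → d))


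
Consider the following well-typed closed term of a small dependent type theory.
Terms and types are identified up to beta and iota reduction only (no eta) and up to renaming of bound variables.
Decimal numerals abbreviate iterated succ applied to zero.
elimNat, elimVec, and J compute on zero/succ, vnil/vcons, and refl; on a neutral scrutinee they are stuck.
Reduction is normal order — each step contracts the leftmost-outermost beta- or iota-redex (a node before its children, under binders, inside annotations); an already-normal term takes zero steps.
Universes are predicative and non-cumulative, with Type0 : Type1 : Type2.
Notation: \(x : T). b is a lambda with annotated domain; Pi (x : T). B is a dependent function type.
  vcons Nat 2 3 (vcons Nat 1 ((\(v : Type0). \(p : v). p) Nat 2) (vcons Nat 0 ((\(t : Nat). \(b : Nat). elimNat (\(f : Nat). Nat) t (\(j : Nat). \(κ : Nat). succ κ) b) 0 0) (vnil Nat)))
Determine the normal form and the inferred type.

normal form:
  vcons Nat 2 3 (vcons Nat 1 2 (vcons Nat 0 0 (vnil Nat)))
the term's type:
  Vec Nat 3
observation: the term reaches its normal form after 5 normal-order steps.


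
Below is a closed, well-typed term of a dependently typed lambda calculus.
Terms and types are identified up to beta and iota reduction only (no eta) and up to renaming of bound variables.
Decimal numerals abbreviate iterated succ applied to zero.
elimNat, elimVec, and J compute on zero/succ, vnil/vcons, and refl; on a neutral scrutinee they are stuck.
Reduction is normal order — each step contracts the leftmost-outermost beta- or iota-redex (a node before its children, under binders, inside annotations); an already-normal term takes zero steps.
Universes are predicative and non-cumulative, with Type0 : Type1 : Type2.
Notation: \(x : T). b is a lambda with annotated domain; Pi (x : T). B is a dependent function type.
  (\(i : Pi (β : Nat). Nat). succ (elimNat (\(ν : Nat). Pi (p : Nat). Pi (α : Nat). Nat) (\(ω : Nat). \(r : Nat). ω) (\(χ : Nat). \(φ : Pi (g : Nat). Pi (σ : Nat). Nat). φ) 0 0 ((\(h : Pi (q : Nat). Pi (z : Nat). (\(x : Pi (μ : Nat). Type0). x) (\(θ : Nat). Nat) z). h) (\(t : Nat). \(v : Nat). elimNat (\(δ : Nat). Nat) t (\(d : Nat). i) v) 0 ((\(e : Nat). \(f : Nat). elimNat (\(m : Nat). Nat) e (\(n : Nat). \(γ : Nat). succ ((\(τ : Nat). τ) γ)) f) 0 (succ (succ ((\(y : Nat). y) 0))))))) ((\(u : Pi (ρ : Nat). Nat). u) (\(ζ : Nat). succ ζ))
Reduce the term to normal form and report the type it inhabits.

normal form:
  1
type:
  Nat
observation: contracting a beta-redex first, the term normalizes in 4 steps.


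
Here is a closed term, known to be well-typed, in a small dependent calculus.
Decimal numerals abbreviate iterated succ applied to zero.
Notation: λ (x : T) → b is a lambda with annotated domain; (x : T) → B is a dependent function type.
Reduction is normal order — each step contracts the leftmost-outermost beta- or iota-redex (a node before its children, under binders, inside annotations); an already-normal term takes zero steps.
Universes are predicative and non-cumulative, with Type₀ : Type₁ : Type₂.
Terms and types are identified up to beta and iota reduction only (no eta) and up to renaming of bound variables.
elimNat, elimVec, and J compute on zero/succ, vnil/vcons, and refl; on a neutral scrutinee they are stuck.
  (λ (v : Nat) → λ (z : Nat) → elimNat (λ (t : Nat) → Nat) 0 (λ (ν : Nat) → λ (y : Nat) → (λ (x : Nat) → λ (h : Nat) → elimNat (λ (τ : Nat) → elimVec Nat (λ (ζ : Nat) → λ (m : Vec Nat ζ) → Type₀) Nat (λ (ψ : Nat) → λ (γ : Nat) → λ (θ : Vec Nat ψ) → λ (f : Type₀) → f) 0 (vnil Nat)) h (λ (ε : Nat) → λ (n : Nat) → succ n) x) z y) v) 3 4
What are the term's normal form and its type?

resulting normal form:
  12
the term's type:
  Nat
observation: contracting a beta-redex first, the term normalizes in 57 steps.


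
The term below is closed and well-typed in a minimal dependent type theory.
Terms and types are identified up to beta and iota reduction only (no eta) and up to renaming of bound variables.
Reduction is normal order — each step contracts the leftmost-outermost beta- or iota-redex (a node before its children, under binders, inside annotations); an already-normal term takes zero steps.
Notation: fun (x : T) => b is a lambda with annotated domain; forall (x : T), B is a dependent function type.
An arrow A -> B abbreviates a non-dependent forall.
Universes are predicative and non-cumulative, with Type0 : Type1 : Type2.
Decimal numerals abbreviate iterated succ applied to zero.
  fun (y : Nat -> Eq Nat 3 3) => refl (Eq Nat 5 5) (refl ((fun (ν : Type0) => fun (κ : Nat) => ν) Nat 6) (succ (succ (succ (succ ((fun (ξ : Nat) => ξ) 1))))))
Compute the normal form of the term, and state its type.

normal form:
  fun (y : Nat -> Eq Nat 3 3) => refl (Eq Nat 5 5) (refl Nat 5)
type:
  (Nat -> Eq Nat 3 3) -> Eq (Eq Nat 5 5) (refl Nat 5) (refl Nat 5)


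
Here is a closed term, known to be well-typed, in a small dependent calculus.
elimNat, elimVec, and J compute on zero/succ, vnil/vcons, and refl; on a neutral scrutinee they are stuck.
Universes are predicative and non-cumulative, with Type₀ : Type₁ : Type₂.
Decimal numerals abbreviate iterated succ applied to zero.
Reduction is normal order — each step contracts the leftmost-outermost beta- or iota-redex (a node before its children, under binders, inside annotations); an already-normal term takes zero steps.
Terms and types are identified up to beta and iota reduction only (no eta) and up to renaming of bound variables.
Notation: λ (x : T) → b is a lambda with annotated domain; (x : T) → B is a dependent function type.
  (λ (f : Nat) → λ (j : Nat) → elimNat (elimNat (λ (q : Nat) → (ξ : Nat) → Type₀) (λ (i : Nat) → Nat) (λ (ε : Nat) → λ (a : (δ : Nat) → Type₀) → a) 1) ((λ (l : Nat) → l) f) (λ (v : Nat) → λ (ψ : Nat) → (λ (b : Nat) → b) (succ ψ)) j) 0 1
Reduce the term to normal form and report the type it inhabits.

resulting normal form:
  1
inferred type:
  Nat
observation: reduction starts at a beta-redex, and 8 normal-order steps reach the normal form.


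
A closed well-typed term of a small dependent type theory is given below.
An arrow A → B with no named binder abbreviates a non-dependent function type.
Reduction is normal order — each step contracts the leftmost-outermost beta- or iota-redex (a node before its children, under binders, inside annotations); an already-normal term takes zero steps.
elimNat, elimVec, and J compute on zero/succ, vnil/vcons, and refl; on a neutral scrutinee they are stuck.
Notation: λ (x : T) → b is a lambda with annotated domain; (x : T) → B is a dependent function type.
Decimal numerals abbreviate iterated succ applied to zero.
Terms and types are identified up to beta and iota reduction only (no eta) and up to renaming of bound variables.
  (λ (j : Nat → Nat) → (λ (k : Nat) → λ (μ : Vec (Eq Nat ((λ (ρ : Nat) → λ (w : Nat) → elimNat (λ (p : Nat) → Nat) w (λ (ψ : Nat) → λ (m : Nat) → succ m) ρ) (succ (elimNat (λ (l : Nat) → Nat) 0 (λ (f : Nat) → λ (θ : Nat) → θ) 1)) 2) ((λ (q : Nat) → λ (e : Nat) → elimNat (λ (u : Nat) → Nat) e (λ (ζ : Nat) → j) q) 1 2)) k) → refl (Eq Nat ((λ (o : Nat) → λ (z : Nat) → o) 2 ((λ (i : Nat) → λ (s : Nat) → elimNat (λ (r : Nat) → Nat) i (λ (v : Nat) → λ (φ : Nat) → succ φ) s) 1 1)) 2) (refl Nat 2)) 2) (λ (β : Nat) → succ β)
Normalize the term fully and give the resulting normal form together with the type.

reduced normal form:
  λ (j : Vec (Eq Nat 3 3) 2) → refl (Eq Nat 2 2) (refl Nat 2)
the term's type:
  Vec (Eq Nat 3 3) 2 → Eq (Eq Nat 2 2) (refl Nat 2) (refl Nat 2)
observation: the first redex contracted is a beta-redex; the normal form is reached in 20 normal-order steps.


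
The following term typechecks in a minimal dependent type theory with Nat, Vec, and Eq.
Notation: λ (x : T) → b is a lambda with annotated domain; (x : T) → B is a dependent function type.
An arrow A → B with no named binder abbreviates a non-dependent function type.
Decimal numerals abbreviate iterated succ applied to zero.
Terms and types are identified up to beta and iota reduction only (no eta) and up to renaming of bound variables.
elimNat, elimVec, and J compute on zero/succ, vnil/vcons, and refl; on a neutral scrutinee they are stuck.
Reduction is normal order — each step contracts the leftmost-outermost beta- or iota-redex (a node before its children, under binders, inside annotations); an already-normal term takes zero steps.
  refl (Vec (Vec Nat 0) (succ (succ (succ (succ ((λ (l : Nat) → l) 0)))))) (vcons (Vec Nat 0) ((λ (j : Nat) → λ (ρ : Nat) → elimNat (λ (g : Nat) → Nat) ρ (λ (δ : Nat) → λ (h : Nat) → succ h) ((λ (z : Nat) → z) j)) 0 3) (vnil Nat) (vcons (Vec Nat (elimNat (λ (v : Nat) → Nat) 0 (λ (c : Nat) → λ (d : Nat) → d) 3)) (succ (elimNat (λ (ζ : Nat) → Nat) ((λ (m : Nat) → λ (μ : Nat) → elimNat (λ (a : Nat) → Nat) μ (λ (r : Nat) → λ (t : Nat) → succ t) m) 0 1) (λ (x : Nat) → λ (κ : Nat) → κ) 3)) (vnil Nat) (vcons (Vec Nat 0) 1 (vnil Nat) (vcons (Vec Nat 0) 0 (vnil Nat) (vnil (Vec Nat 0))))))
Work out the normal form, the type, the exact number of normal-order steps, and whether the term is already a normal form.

reduced normal form:
  refl (Vec (Vec Nat 0) 4) (vcons (Vec Nat 0) 3 (vnil Nat) (vcons (Vec Nat 0) 2 (vnil Nat) (vcons (Vec Nat 0) 1 (vnil Nat) (vcons (Vec Nat 0) 0 (vnil Nat) (vnil (Vec Nat 0))))))
type:
  Eq (Vec (Vec Nat 0) 4) (vcons (Vec Nat 0) 3 (vnil Nat) (vcons (Vec Nat 0) 2 (vnil Nat) (vcons (Vec Nat 0) 1 (vnil Nat) (vcons (Vec Nat 0) 0 (vnil Nat) (vnil (Vec Nat 0)))))) (vcons (Vec Nat 0) 3 (vnil Nat) (vcons (Vec Nat 0) 2 (vnil Nat) (vcons (Vec Nat 0) 1 (vnil Nat) (vcons (Vec Nat 0) 0 (vnil Nat) (vnil (Vec Nat 0))))))
steps to reach normal form (normal order): 28
term was already normal: no
first redex: a beta-redex


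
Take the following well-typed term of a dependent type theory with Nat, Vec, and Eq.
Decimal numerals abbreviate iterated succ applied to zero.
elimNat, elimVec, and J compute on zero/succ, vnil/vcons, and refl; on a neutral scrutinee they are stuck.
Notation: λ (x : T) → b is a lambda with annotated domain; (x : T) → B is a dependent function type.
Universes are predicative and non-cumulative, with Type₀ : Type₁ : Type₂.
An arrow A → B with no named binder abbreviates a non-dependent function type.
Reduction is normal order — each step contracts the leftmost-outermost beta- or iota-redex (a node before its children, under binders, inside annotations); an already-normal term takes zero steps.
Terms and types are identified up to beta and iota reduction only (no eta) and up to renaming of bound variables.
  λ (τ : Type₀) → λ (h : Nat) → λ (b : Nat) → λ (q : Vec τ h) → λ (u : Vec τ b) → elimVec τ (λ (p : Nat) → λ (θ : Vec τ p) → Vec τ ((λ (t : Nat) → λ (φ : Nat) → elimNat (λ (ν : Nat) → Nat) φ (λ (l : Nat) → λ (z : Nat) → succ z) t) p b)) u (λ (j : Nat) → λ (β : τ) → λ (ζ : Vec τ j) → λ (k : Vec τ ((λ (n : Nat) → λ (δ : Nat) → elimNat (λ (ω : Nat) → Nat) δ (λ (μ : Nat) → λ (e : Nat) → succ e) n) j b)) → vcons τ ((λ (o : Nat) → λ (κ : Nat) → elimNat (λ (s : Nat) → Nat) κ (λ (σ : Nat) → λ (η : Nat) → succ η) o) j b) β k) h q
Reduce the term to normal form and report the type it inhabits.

reduced normal form:
  λ (τ : Type₀) → λ (h : Nat) → λ (b : Nat) → λ (q : Vec τ h) → λ (u : Vec τ b) → elimVec τ (λ (p : Nat) → λ (θ : Vec τ p) → Vec τ (elimNat (λ (t : Nat) → Nat) b (λ (φ : Nat) → λ (ν : Nat) → succ ν) p)) u (λ (l : Nat) → λ (z : τ) → λ (j : Vec τ l) → λ (β : Vec τ (elimNat (λ (ζ : Nat) → Nat) b (λ (k : Nat) → λ (n : Nat) → succ n) l)) → vcons τ (elimNat (λ (δ : Nat) → Nat) b (λ (ω : Nat) → λ (μ : Nat) → succ μ) l) z β) h q
the term's type:
  (τ : Type₀) → (h : Nat) → (b : Nat) → Vec τ h → Vec τ b → Vec τ (elimNat (λ (q : Nat) → Nat) b (λ (u : Nat) → λ (p : Nat) → succ p) h)
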